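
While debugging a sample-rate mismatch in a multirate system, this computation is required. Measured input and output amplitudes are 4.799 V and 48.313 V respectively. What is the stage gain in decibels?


Voltage gain in dB:
G = 20 * log10(Vout / Vin)
  = 20 * log10(48.313 / 4.799)
  = 20 * log10(10.067306)
  = 20 * 1.002913
  = 20.06 dB

20.06 dB


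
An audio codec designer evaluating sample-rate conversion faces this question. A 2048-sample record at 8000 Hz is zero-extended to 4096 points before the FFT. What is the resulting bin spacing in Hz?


Frequency resolution after zero-padding:
N_padded = 2048 * 2 = 4096
df = fs / N_padded
   = 8000 / 4096
   = 1.9531 Hz

1.9531 Hz


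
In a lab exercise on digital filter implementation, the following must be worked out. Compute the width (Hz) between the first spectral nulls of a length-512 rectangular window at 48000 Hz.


Main lobe width for a rectangular window:
Width = 2 * fs / N
      = 2 * 48000 / 512
      = 96000 / 512
      = 187.5 Hz

187.5 Hz


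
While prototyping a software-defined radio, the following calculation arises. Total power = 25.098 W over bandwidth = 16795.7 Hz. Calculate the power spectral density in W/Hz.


Power spectral density:
PSD = P / BW
    = 25.098 / 16795.7
    = 0.00149431 W/Hz

0.00149431 W/Hz


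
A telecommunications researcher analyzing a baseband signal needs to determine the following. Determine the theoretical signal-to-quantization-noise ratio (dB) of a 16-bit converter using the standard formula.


Theoretical SNR for a full-scale sinusoid:
SNR = 6.02 * N + 1.76
    = 6.02 * 16 + 1.76
    = 96.32 + 1.76
    = 98.08 dB

98.08 dB


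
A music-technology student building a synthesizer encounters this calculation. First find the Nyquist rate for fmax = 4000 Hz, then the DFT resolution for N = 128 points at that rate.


Step 1 — Nyquist sampling rate:
fs = 2 * fmax = 2 * 4000 = 8000 Hz

Step 2 — DFT bin spacing:
df = fs / N = 8000 / 128 = 62.5 Hz

62.5 Hz


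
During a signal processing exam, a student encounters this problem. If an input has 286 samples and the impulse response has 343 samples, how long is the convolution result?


Linear convolution output length:
L = N + M - 1
  = 286 + 343 - 1
  = 628 samples

628


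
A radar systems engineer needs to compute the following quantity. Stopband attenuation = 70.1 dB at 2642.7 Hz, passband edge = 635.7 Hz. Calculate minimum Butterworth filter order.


Butterworth filter order formula:
n = log10(10^(A/10) - 1) / (2 * log10(f_stop/f_pass))
10^(70.1/10) - 1 = 10232928.9228
f_stop/f_pass = 2642.7 / 635.7 = 4.1571
n = 5.6642 -> ceil = 6

6


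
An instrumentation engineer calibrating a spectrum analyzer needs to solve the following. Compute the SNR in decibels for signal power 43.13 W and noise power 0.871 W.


SNR in decibels:
SNR = 10 * log10(Ps / Pn)
    = 10 * log10(43.13 / 0.871)
    = 10 * log10(49.5178)
    = 10 * 1.6948
    = 16.95 dB

16.95 dB


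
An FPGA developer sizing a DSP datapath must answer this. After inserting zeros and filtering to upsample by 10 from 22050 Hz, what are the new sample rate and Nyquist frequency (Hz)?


Step 1 — output sample rate after interpolation by L:
fs_out = L * fs_in = 10 * 22050 = 220500 Hz

Step 2 — Nyquist frequency of the output stream:
f_Nyq = fs_out / 2 = 220500 / 2 = 110250.0 Hz

fs_out = 220500 Hz; f_Nyquist = 110250.0 Hz


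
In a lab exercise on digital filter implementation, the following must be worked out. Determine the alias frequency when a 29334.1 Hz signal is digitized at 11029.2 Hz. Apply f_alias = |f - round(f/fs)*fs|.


Compute the nearest integer multiple of fs to the signal:
n = round(29334.1 / 11029.2) = 3
f_alias = |29334.1 - 3 * 11029.2|
        = |29334.1 - 33087.6|
        = 3753.5 Hz

3753.5


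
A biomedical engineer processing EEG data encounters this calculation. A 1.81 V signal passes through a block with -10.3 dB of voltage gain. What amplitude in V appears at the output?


Output voltage from dB gain:
V_out = V_in * 10^(gain_dB / 20)
      = 1.81 * 10^(-10.3 / 20)
      = 1.81 * 0.305492
      = 0.5529 V

0.5529 V


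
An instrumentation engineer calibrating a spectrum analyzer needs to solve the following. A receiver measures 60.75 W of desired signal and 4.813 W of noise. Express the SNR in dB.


SNR in decibels:
SNR = 10 * log10(Ps / Pn)
    = 10 * log10(60.75 / 4.813)
    = 10 * log10(12.6221)
    = 10 * 1.1011
    = 11.01 dB

11.01 dB


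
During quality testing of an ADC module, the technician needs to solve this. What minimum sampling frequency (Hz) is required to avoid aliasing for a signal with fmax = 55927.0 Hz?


The Nyquist rate is twice the maximum frequency component.
fs_min = 2 * fmax
      = 2 * 55927.0
      = 111854.0 Hz

111854.0


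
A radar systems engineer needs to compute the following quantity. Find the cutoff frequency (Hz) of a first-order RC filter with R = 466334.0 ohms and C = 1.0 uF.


Cutoff frequency of a first-order RC filter:
fc = 1 / (2 * pi * R * C)
C = 1.0 uF = 1e-06 F
fc = 1 / (2 * pi * 466334.0 * 1e-06)
   = 1 / 2.9300629370383
   = 0.34129 Hz

0.34129 Hz


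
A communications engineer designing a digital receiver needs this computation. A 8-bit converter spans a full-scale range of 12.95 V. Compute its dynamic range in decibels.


Dynamic range from full-scale to LSB:
V_min = V_max / 2^bits = 12.95 / 2^8
DR = 20 * log10(V_max / V_min)
   = 20 * log10(2^8)
   = 20 * 8 * log10(2)
   = 48.16 dB

48.16 dB


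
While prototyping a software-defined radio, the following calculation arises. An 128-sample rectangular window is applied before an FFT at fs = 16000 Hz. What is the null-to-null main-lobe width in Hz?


Main lobe width for a rectangular window:
Width = 2 * fs / N
      = 2 * 16000 / 128
      = 32000 / 128
      = 250.0 Hz

250.0 Hz


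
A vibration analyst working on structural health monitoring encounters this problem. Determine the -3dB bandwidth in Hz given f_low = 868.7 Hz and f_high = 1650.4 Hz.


Bandwidth is the difference of -3dB frequencies:
BW = f_high - f_low
   = 1650.4 - 868.7
   = 781.7 Hz

781.7 Hz


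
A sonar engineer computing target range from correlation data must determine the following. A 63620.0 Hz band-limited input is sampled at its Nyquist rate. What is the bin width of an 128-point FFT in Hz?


Step 1 — Nyquist sampling rate:
fs = 2 * fmax = 2 * 63620.0 = 127240.0 Hz

Step 2 — DFT bin spacing:
df = fs / N = 127240.0 / 128 = 994.0625 Hz

994.0625 Hz


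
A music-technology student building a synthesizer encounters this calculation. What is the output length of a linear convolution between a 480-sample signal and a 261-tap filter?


Linear convolution output length:
L = N + M - 1
  = 480 + 261 - 1
  = 740 samples

740


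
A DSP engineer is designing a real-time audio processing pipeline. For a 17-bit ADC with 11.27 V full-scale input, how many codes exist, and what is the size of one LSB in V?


Step 1 — number of quantization levels:
L = 2^N = 2^17 = 131072

Step 2 — LSB step size:
delta = Vfs / L
      = 11.27 / 131072
      = 8.598e-05 V

Levels = 131072; step size = 8.598e-05 V


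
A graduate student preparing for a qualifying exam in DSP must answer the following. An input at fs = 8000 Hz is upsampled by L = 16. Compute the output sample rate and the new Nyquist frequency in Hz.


Step 1 — output sample rate after interpolation by L:
fs_out = L * fs_in = 16 * 8000 = 128000 Hz

Step 2 — Nyquist frequency of the output stream:
f_Nyq = fs_out / 2 = 128000 / 2 = 64000.0 Hz

fs_out = 128000 Hz; f_Nyquist = 64000.0 Hz


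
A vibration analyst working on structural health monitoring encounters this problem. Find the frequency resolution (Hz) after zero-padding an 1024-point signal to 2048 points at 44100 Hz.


Frequency resolution after zero-padding:
N_padded = 1024 * 2 = 2048
df = fs / N_padded
   = 44100 / 2048
   = 21.5332 Hz

21.5332 Hz


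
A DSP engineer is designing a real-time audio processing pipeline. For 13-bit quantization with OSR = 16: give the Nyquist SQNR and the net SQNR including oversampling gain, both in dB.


Step 1 — baseline SQNR at Nyquist:
SQNR_base = 6.02*N + 1.76
          = 6.02*13 + 1.76
          = 80.02 dB

Step 2 — oversampling processing gain:
G = 10*log10(OSR) = 10*log10(16) = 12.04 dB

Step 3 — total:
SQNR_total = 80.02 + 12.04 = 92.06 dB

Base SQNR = 80.02 dB; oversampled SQNR = 92.06 dB


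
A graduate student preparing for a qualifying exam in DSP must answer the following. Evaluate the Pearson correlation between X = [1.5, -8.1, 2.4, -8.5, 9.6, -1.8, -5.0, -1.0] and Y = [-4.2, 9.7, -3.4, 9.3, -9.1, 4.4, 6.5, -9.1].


Pearson correlation coefficient (population):
r = cov(X,Y) / (std(X) * std(Y))
Mean X = -1.3625, Mean Y = 0.5125
Cov(X,Y) = -35.646719
Std(X) = 5.617147, Std(Y) = 7.373167
r = -0.8607

-0.8607


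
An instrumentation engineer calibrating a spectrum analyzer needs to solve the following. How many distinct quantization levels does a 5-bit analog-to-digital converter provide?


Number of quantization levels = 2^N
= 2^5
= 32

32


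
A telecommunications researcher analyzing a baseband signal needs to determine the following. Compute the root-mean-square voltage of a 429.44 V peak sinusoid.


RMS voltage for a sinusoidal waveform:
V_rms = V_peak / sqrt(2)
      = 429.44 / 1.414214
      = 303.66 V

303.66 V


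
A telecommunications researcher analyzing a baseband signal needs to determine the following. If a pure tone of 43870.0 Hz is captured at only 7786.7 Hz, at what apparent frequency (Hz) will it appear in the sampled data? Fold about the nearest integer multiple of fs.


Compute the nearest integer multiple of fs to the signal:
n = round(43870.0 / 7786.7) = 6
f_alias = |43870.0 - 6 * 7786.7|
        = |43870.0 - 46720.2|
        = 2850.2 Hz

2850.2


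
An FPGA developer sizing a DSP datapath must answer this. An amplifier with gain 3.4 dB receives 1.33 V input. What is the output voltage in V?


Output voltage from dB gain:
V_out = V_in * 10^(gain_dB / 20)
      = 1.33 * 10^(3.4 / 20)
      = 1.33 * 1.479108
      = 1.9672 V

1.9672 V


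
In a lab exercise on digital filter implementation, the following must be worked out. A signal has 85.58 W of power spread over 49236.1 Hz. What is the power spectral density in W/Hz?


Power spectral density:
PSD = P / BW
    = 85.58 / 49236.1
    = 0.00173816 W/Hz

0.00173816 W/Hz


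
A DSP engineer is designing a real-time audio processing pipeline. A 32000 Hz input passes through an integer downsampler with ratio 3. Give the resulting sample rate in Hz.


Decimation reduces the sample rate:
fs_out = fs_in / M
       = 32000 / 3
       = 10666.6667 Hz

10666.6667 Hz


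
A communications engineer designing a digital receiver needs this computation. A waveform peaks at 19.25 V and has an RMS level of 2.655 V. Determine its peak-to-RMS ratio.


Crest factor is the ratio of peak to RMS:
CF = V_peak / V_rms
   = 19.25 / 2.655
   = 7.2505

7.2505


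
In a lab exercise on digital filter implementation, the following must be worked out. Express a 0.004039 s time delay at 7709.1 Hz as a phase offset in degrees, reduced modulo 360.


Phase shift from frequency and time delay:
phi = 360 * f * t_delay
    = 360 * 7709.1 * 0.004039
    = 11209.34 degrees
    mod 360 = 49.34 degrees

49.34 degrees


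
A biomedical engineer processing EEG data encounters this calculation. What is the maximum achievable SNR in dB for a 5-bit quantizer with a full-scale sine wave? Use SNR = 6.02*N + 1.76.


Theoretical SNR for a full-scale sinusoid:
SNR = 6.02 * N + 1.76
    = 6.02 * 5 + 1.76
    = 30.1 + 1.76
    = 31.86 dB

31.86 dB


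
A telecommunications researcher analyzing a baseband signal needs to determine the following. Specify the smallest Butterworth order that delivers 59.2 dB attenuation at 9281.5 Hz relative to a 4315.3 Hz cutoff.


Butterworth filter order formula:
n = log10(10^(A/10) - 1) / (2 * log10(f_stop/f_pass))
10^(59.2/10) - 1 = 831762.7711
f_stop/f_pass = 9281.5 / 4315.3 = 2.1508
n = 8.8994 -> ceil = 9

9


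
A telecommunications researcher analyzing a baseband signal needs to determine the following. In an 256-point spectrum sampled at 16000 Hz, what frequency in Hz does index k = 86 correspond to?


Frequency of DFT bin k:
f_k = k * fs / N
    = 86 * 16000 / 256
    = 1376000 / 256
    = 5375.0 Hz

5375.0 Hz


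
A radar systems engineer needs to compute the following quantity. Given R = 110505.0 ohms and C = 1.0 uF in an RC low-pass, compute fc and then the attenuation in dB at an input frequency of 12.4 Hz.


Step 1 — cutoff frequency:
fc = 1 / (2*pi*R*C)
C = 1.0 uF = 1e-06 F
fc = 1 / (2*pi*110505.0*1e-06)
   = 1.44025 Hz

Step 2 — magnitude at f = 12.4 Hz:
|H(f)| = 1 / sqrt(1 + (f/fc)^2)
f/fc = 12.4 / 1.44025 = 8.609616
|H| = 1 / sqrt(1 + 74.125488) = 0.1153736
|H|_dB = 20*log10(0.1153736) = -18.76 dB

fc = 1.44025 Hz; |H(12.4 Hz)| = -18.76 dB


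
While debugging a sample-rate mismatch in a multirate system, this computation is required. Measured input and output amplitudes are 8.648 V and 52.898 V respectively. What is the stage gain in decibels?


Voltage gain in dB:
G = 20 * log10(Vout / Vin)
  = 20 * log10(52.898 / 8.648)
  = 20 * log10(6.11679)
  = 20 * 0.786524
  = 15.73 dB

15.73 dB


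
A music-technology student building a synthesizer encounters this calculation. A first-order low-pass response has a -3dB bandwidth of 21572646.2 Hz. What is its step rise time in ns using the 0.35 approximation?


Rise time from bandwidth relationship:
tr = 0.35 / BW
   = 0.35 / 21572646.2
   = 1.622424976e-08 s
   = 16.2242 ns

16.2242 ns


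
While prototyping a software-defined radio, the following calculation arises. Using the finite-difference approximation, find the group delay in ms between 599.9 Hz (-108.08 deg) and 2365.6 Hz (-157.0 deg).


Group delay from phase difference:
tau = -d(phi)/d(omega)
d(phi) = -48.92 deg = -0.853815 rad
d(omega) = 2*pi*(2365.6 - 599.9) = 11094.2203 rad/s
tau = -(-0.853815) / 11094.2203
    = 0.077 ms

0.077 ms


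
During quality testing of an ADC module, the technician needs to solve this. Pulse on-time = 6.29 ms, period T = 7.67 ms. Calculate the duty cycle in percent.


Duty cycle as a percentage:
DC = (t_on / T) * 100
   = (6.29 / 7.67) * 100
   = 0.820078 * 100
   = 82.01 %

82.01 %


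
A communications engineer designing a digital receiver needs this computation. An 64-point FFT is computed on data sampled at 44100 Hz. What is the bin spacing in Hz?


DFT frequency resolution:
df = fs / N
   = 44100 / 64
   = 689.0625 Hz

689.0625 Hz


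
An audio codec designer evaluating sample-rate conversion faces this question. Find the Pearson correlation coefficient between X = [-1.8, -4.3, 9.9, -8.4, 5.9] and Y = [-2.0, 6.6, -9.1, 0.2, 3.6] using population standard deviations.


Pearson correlation coefficient (population):
r = cov(X,Y) / (std(X) * std(Y))
Mean X = 0.26, Mean Y = -0.14
Cov(X,Y) = -19.0256
Std(X) = 6.704804, Std(Y) = 5.35298
r = -0.5301

-0.5301


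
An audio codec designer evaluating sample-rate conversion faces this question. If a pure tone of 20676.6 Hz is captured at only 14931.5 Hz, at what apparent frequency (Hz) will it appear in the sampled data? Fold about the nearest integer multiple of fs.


Compute the nearest integer multiple of fs to the signal:
n = round(20676.6 / 14931.5) = 1
f_alias = |20676.6 - 1 * 14931.5|
        = |20676.6 - 14931.5|
        = 5745.1 Hz

5745.1


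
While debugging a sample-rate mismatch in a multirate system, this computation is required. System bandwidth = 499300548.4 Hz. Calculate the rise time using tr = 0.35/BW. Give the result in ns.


Rise time from bandwidth relationship:
tr = 0.35 / BW
   = 0.35 / 499300548.4
   = 7.00980604e-10 s
   = 0.701 ns

0.701 ns


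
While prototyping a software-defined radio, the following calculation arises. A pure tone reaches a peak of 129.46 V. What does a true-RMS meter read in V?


RMS voltage for a sinusoidal waveform:
V_rms = V_peak / sqrt(2)
      = 129.46 / 1.414214
      = 91.542 V

91.542 V


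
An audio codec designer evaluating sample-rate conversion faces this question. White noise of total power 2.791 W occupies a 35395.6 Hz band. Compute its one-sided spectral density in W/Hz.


Power spectral density:
PSD = P / BW
    = 2.791 / 35395.6
    = 7.885e-05 W/Hz

7.885e-05 W/Hz


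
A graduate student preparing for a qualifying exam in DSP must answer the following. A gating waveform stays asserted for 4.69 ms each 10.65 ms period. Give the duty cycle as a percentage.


Duty cycle as a percentage:
DC = (t_on / T) * 100
   = (4.69 / 10.65) * 100
   = 0.440376 * 100
   = 44.04 %

44.04 %


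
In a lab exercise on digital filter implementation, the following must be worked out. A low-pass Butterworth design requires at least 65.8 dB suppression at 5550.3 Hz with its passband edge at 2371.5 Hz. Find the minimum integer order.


Butterworth filter order formula:
n = log10(10^(A/10) - 1) / (2 * log10(f_stop/f_pass))
10^(65.8/10) - 1 = 3801892.9632
f_stop/f_pass = 5550.3 / 2371.5 = 2.3404
n = 8.9089 -> ceil = 9

9


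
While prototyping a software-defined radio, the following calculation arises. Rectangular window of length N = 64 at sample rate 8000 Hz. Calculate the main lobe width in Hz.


Main lobe width for a rectangular window:
Width = 2 * fs / N
      = 2 * 8000 / 64
      = 16000 / 64
      = 250.0 Hz

250.0 Hz


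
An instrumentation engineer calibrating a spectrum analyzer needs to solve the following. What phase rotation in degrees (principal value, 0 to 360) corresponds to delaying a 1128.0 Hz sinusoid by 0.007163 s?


Phase shift from frequency and time delay:
phi = 360 * f * t_delay
    = 360 * 1128.0 * 0.007163
    = 2908.75 degrees
    mod 360 = 28.75 degrees

28.75 degrees


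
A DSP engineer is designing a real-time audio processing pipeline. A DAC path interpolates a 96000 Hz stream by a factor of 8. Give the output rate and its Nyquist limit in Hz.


Step 1 — output sample rate after interpolation by L:
fs_out = L * fs_in = 8 * 96000 = 768000 Hz

Step 2 — Nyquist frequency of the output stream:
f_Nyq = fs_out / 2 = 768000 / 2 = 384000.0 Hz

fs_out = 768000 Hz; f_Nyquist = 384000.0 Hz


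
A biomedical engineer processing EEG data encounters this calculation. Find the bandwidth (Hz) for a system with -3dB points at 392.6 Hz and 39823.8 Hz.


Bandwidth is the difference of -3dB frequencies:
BW = f_high - f_low
   = 39823.8 - 392.6
   = 39431.2 Hz

39431.2 Hz


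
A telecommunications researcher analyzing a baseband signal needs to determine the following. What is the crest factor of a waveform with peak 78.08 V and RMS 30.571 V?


Crest factor is the ratio of peak to RMS:
CF = V_peak / V_rms
   = 78.08 / 30.571
   = 2.5541

2.5541


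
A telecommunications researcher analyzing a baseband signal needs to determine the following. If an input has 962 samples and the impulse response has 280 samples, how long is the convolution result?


Linear convolution output length:
L = N + M - 1
  = 962 + 280 - 1
  = 1241 samples

1241


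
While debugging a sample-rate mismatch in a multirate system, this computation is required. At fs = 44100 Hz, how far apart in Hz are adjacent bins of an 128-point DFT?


DFT frequency resolution:
df = fs / N
   = 44100 / 128
   = 344.5312 Hz

344.5312 Hz


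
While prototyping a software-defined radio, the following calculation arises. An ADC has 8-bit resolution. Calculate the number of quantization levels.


Number of quantization levels = 2^N
= 2^8
= 256

256


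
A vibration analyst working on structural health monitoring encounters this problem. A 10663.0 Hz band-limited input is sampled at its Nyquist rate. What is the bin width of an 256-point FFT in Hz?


Step 1 — Nyquist sampling rate:
fs = 2 * fmax = 2 * 10663.0 = 21326.0 Hz

Step 2 — DFT bin spacing:
df = fs / N = 21326.0 / 256 = 83.3047 Hz

83.3047 Hz


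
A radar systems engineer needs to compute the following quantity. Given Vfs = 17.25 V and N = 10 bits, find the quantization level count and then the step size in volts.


Step 1 — number of quantization levels:
L = 2^N = 2^10 = 1024

Step 2 — LSB step size:
delta = Vfs / L
      = 17.25 / 1024
      = 0.0168457 V

Levels = 1024; step size = 0.0168457 V


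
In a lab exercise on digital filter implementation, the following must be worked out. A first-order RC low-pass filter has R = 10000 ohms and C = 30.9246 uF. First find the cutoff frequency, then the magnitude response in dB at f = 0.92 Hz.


Step 1 — cutoff frequency:
fc = 1 / (2*pi*R*C)
C = 30.9246 uF = 3.09246e-05 F
fc = 1 / (2*pi*10000*3.09246e-05)
   = 0.514655 Hz

Step 2 — magnitude at f = 0.92 Hz:
|H(f)| = 1 / sqrt(1 + (f/fc)^2)
f/fc = 0.92 / 0.514655 = 1.787605
|H| = 1 / sqrt(1 + 3.195532) = 0.4882098
|H|_dB = 20*log10(0.4882098) = -6.23 dB

fc = 0.514655 Hz; |H(0.92 Hz)| = -6.23 dB


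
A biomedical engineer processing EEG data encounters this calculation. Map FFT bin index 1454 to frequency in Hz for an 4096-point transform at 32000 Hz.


Frequency of DFT bin k:
f_k = k * fs / N
    = 1454 * 32000 / 4096
    = 46528000 / 4096
    = 11359.375 Hz

11359.375 Hz


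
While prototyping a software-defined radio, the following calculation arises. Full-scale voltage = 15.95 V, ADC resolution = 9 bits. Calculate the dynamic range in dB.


Dynamic range from full-scale to LSB:
V_min = V_max / 2^bits = 15.95 / 2^9
DR = 20 * log10(V_max / V_min)
   = 20 * log10(2^9)
   = 20 * 9 * log10(2)
   = 54.19 dB

54.19 dB


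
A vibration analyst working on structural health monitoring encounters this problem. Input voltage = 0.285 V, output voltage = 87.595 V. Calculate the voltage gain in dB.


Voltage gain in dB:
G = 20 * log10(Vout / Vin)
  = 20 * log10(87.595 / 0.285)
  = 20 * log10(307.350877)
  = 20 * 2.487634
  = 49.75 dB

49.75 dB


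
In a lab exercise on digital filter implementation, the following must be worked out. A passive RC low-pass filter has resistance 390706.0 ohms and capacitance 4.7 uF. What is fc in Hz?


Cutoff frequency of a first-order RC filter:
fc = 1 / (2 * pi * R * C)
C = 4.7 uF = 4.7e-06 F
fc = 1 / (2 * pi * 390706.0 * 4.7e-06)
   = 1 / 11.537927533546
   = 0.086671 Hz

0.086671 Hz


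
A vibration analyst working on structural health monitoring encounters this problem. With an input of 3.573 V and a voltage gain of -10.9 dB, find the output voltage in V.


Output voltage from dB gain:
V_out = V_in * 10^(gain_dB / 20)
      = 3.573 * 10^(-10.9 / 20)
      = 3.573 * 0.285102
      = 1.0187 V

1.0187 V


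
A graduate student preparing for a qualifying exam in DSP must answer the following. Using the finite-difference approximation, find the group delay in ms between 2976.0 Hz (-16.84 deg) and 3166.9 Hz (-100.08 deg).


Group delay from phase difference:
tau = -d(phi)/d(omega)
d(phi) = -83.24 deg = -1.452812 rad
d(omega) = 2*pi*(3166.9 - 2976.0) = 1199.4601 rad/s
tau = -(-1.452812) / 1199.4601
    = 1.2112 ms

1.2112 ms


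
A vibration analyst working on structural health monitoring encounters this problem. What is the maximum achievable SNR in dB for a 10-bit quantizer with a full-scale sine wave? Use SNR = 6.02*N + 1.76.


Theoretical SNR for a full-scale sinusoid:
SNR = 6.02 * N + 1.76
    = 6.02 * 10 + 1.76
    = 60.2 + 1.76
    = 61.96 dB

61.96 dB


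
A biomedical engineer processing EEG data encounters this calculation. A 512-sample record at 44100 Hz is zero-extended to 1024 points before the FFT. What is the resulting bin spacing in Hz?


Frequency resolution after zero-padding:
N_padded = 512 * 2 = 1024
df = fs / N_padded
   = 44100 / 1024
   = 43.0664 Hz

43.0664 Hz


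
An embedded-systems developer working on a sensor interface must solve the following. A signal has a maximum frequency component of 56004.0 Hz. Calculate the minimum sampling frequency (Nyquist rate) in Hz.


The Nyquist rate is twice the maximum frequency component.
fs_min = 2 * fmax
      = 2 * 56004.0
      = 112008.0 Hz

112008.0


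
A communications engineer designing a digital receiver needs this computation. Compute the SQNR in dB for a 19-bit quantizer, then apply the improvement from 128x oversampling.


Step 1 — baseline SQNR at Nyquist:
SQNR_base = 6.02*N + 1.76
          = 6.02*19 + 1.76
          = 116.14 dB

Step 2 — oversampling processing gain:
G = 10*log10(OSR) = 10*log10(128) = 21.07 dB

Step 3 — total:
SQNR_total = 116.14 + 21.07 = 137.21 dB

Base SQNR = 116.14 dB; oversampled SQNR = 137.21 dB


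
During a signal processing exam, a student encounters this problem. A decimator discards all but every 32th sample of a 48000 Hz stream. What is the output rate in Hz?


Decimation reduces the sample rate:
fs_out = fs_in / M
       = 48000 / 32
       = 1500.0 Hz

1500.0 Hz


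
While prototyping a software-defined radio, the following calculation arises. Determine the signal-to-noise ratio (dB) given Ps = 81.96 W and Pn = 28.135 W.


SNR in decibels:
SNR = 10 * log10(Ps / Pn)
    = 10 * log10(81.96 / 28.135)
    = 10 * log10(2.9131)
    = 10 * 0.4644
    = 4.64 dB

4.64 dB


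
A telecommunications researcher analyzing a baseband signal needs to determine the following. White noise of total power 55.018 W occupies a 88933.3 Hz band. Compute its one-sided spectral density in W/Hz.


Power spectral density:
PSD = P / BW
    = 55.018 / 88933.3
    = 0.00061864 W/Hz

0.00061864 W/Hz


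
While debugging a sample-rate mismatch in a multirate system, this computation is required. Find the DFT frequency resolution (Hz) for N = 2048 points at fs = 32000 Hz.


DFT frequency resolution:
df = fs / N
   = 32000 / 2048
   = 15.625 Hz

15.625 Hz


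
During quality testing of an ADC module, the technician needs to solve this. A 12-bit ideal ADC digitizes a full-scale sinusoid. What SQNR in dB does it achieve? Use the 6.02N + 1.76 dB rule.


Theoretical SNR for a full-scale sinusoid:
SNR = 6.02 * N + 1.76
    = 6.02 * 12 + 1.76
    = 72.24 + 1.76
    = 74.0 dB

74.0 dB


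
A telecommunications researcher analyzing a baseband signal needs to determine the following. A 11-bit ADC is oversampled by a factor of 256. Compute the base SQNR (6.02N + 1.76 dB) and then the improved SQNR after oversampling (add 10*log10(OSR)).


Step 1 — baseline SQNR at Nyquist:
SQNR_base = 6.02*N + 1.76
          = 6.02*11 + 1.76
          = 67.98 dB

Step 2 — oversampling processing gain:
G = 10*log10(OSR) = 10*log10(256) = 24.08 dB

Step 3 — total:
SQNR_total = 67.98 + 24.08 = 92.06 dB

Base SQNR = 67.98 dB; oversampled SQNR = 92.06 dB


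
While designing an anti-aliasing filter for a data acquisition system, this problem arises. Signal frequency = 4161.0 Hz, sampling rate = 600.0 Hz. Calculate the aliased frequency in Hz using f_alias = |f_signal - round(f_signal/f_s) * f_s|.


Compute the nearest integer multiple of fs to the signal:
n = round(4161.0 / 600.0) = 7
f_alias = |4161.0 - 7 * 600.0|
        = |4161.0 - 4200.0|
        = 39.0 Hz

39.0


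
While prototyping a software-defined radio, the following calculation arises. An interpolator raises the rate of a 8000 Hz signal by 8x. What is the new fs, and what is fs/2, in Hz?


Step 1 — output sample rate after interpolation by L:
fs_out = L * fs_in = 8 * 8000 = 64000 Hz

Step 2 — Nyquist frequency of the output stream:
f_Nyq = fs_out / 2 = 64000 / 2 = 32000.0 Hz

fs_out = 64000 Hz; f_Nyquist = 32000.0 Hz


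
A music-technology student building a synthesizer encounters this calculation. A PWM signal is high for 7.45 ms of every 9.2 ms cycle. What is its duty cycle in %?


Duty cycle as a percentage:
DC = (t_on / T) * 100
   = (7.45 / 9.2) * 100
   = 0.809783 * 100
   = 80.98 %

80.98 %


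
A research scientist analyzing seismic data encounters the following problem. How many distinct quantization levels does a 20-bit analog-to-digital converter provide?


Number of quantization levels = 2^N
= 2^20
= 1048576

1048576


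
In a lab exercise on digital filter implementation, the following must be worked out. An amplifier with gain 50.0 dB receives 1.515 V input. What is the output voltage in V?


Output voltage from dB gain:
V_out = V_in * 10^(gain_dB / 20)
      = 1.515 * 10^(50.0 / 20)
      = 1.515 * 316.227766
      = 479.0851 V

479.0851 V


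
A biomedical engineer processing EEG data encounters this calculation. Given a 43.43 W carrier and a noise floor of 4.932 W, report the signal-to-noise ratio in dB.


SNR in decibels:
SNR = 10 * log10(Ps / Pn)
    = 10 * log10(43.43 / 4.932)
    = 10 * log10(8.8058)
    = 10 * 0.9448
    = 9.45 dB

9.45 dB


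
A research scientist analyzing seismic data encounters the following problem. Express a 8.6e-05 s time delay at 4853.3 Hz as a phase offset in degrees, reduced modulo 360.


Phase shift from frequency and time delay:
phi = 360 * f * t_delay
    = 360 * 4853.3 * 8.6e-05
    = 150.26 degrees
    mod 360 = 150.26 degrees

150.26 degrees


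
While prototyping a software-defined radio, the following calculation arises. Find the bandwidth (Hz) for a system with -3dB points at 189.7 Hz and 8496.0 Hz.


Bandwidth is the difference of -3dB frequencies:
BW = f_high - f_low
   = 8496.0 - 189.7
   = 8306.3 Hz

8306.3 Hz


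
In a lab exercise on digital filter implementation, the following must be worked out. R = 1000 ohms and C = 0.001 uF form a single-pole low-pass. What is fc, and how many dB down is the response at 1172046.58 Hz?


Step 1 — cutoff frequency:
fc = 1 / (2*pi*R*C)
C = 0.001 uF = 1e-09 F
fc = 1 / (2*pi*1000*1e-09)
   = 159154.943 Hz

Step 2 — magnitude at f = 1172046.58 Hz:
|H(f)| = 1 / sqrt(1 + (f/fc)^2)
f/fc = 1172046.58 / 159154.943 = 7.364186
|H| = 1 / sqrt(1 + 54.231235) = 0.1345574
|H|_dB = 20*log10(0.1345574) = -17.42 dB

fc = 159154.943 Hz; |H(1172046.58 Hz)| = -17.42 dB


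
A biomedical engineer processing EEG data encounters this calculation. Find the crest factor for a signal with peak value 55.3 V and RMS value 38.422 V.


Crest factor is the ratio of peak to RMS:
CF = V_peak / V_rms
   = 55.3 / 38.422
   = 1.4393

1.4393


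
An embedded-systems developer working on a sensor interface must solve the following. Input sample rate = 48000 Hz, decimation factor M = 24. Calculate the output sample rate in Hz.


Decimation reduces the sample rate:
fs_out = fs_in / M
       = 48000 / 24
       = 2000.0 Hz

2000.0 Hz


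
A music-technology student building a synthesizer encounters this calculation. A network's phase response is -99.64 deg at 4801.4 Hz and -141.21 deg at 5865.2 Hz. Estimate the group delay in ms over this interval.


Group delay from phase difference:
tau = -d(phi)/d(omega)
d(phi) = -41.57 deg = -0.725533 rad
d(omega) = 2*pi*(5865.2 - 4801.4) = 6684.0525 rad/s
tau = -(-0.725533) / 6684.0525
    = 0.1085 ms

0.1085 ms


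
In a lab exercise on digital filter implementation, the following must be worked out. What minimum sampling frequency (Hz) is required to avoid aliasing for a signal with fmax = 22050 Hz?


The Nyquist rate is twice the maximum frequency component.
fs_min = 2 * fmax
      = 2 * 22050
      = 44100 Hz

44100


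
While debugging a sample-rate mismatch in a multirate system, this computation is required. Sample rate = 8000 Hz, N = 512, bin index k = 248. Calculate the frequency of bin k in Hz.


Frequency of DFT bin k:
f_k = k * fs / N
    = 248 * 8000 / 512
    = 1984000 / 512
    = 3875.0 Hz

3875.0 Hz


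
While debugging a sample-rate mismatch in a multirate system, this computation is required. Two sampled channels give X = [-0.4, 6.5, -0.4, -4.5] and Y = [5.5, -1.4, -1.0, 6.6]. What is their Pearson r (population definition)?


Pearson correlation coefficient (population):
r = cov(X,Y) / (std(X) * std(Y))
Mean X = 0.3, Mean Y = 2.425
Cov(X,Y) = -10.8775
Std(X) = 3.951582, Std(Y) = 3.648544
r = -0.7545

-0.7545


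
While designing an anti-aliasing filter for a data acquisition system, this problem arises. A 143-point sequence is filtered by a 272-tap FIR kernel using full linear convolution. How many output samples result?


Linear convolution output length:
L = N + M - 1
  = 143 + 272 - 1
  = 414 samples

414


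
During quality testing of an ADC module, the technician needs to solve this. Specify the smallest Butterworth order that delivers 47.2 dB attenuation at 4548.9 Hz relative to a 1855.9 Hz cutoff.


Butterworth filter order formula:
n = log10(10^(A/10) - 1) / (2 * log10(f_stop/f_pass))
10^(47.2/10) - 1 = 52479.746
f_stop/f_pass = 4548.9 / 1855.9 = 2.451
n = 6.0613 -> ceil = 7

7


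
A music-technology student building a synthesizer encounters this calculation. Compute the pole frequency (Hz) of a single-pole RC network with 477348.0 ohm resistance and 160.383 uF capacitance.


Cutoff frequency of a first-order RC filter:
fc = 1 / (2 * pi * R * C)
C = 160.383 uF = 0.000160383 F
fc = 1 / (2 * pi * 477348.0 * 0.000160383)
   = 1 / 481.03126925687
   = 0.002079 Hz

0.002079 Hz


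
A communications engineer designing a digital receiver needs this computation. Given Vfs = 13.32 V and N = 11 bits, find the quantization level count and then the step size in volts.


Step 1 — number of quantization levels:
L = 2^N = 2^11 = 2048

Step 2 — LSB step size:
delta = Vfs / L
      = 13.32 / 2048
      = 0.00650391 V

Levels = 2048; step size = 0.00650391 V


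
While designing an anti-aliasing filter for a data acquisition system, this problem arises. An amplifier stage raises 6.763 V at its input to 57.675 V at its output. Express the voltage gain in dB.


Voltage gain in dB:
G = 20 * log10(Vout / Vin)
  = 20 * log10(57.675 / 6.763)
  = 20 * log10(8.52802)
  = 20 * 0.930848
  = 18.62 dB

18.62 dB


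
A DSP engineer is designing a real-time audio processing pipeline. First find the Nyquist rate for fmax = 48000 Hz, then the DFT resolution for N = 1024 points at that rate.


Step 1 — Nyquist sampling rate:
fs = 2 * fmax = 2 * 48000 = 96000 Hz

Step 2 — DFT bin spacing:
df = fs / N = 96000 / 1024 = 93.75 Hz

93.75 Hz


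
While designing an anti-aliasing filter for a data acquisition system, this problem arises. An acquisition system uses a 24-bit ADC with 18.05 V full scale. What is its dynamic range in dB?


Dynamic range from full-scale to LSB:
V_min = V_max / 2^bits = 18.05 / 2^24
DR = 20 * log10(V_max / V_min)
   = 20 * log10(2^24)
   = 20 * 24 * log10(2)
   = 144.49 dB

144.49 dB


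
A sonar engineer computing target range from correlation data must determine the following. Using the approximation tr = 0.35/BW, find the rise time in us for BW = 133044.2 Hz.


Rise time from bandwidth relationship:
tr = 0.35 / BW
   = 0.35 / 133044.2
   = 2.630704683e-06 s
   = 2.6307 us

2.6307 us


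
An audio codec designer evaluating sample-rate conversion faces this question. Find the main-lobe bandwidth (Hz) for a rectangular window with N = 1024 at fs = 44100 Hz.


Main lobe width for a rectangular window:
Width = 2 * fs / N
      = 2 * 44100 / 1024
      = 88200 / 1024
      = 86.133 Hz

86.133 Hz


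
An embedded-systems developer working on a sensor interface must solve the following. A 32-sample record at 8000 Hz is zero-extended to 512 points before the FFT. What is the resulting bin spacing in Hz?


Frequency resolution after zero-padding:
N_padded = 32 * 16 = 512
df = fs / N_padded
   = 8000 / 512
   = 15.625 Hz

15.625 Hz


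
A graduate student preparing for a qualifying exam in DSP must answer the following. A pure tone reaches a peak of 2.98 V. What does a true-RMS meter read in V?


RMS voltage for a sinusoidal waveform:
V_rms = V_peak / sqrt(2)
      = 2.98 / 1.414214
      = 2.107 V

2.107 V


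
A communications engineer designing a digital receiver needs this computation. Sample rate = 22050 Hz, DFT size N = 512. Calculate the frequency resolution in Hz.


DFT frequency resolution:
df = fs / N
   = 22050 / 512
   = 43.0664 Hz

43.0664 Hz


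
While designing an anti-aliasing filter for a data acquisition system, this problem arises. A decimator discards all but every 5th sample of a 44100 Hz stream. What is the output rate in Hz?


Decimation reduces the sample rate:
fs_out = fs_in / M
       = 44100 / 5
       = 8820.0 Hz

8820.0 Hz


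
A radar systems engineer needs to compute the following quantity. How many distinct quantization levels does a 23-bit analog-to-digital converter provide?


Number of quantization levels = 2^N
= 2^23
= 8388608

8388608


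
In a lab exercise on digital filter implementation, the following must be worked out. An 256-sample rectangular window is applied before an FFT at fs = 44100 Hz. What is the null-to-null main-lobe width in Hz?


Main lobe width for a rectangular window:
Width = 2 * fs / N
      = 2 * 44100 / 256
      = 88200 / 256
      = 344.531 Hz

344.531 Hz


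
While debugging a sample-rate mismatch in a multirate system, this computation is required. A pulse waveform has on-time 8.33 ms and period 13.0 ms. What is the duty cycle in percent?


Duty cycle as a percentage:
DC = (t_on / T) * 100
   = (8.33 / 13.0) * 100
   = 0.640769 * 100
   = 64.08 %

64.08 %


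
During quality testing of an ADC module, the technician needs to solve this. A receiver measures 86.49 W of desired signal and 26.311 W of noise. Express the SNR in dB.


SNR in decibels:
SNR = 10 * log10(Ps / Pn)
    = 10 * log10(86.49 / 26.311)
    = 10 * log10(3.2872)
    = 10 * 0.5168
    = 5.17 dB

5.17 dB


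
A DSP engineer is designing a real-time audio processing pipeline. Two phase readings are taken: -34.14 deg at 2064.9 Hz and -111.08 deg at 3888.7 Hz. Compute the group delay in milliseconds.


Group delay from phase difference:
tau = -d(phi)/d(omega)
d(phi) = -76.94 deg = -1.342856 rad
d(omega) = 2*pi*(3888.7 - 2064.9) = 11459.2734 rad/s
tau = -(-1.342856) / 11459.2734
    = 0.1172 ms

0.1172 ms


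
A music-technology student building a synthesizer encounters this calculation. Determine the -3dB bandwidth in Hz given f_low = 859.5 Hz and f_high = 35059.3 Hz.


Bandwidth is the difference of -3dB frequencies:
BW = f_high - f_low
   = 35059.3 - 859.5
   = 34199.8 Hz

34199.8 Hz


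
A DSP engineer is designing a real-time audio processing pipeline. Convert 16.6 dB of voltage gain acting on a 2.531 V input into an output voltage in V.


Output voltage from dB gain:
V_out = V_in * 10^(gain_dB / 20)
      = 2.531 * 10^(16.6 / 20)
      = 2.531 * 6.76083
      = 17.1117 V

17.1117 V


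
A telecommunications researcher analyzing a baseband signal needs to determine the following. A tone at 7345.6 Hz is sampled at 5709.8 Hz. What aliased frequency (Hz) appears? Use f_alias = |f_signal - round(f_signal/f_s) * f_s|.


Compute the nearest integer multiple of fs to the signal:
n = round(7345.6 / 5709.8) = 1
f_alias = |7345.6 - 1 * 5709.8|
        = |7345.6 - 5709.8|
        = 1635.8 Hz

1635.8


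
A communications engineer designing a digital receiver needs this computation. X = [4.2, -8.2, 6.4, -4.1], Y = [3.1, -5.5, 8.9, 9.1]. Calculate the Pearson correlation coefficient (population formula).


Pearson correlation coefficient (population):
r = cov(X,Y) / (std(X) * std(Y))
Mean X = -0.425, Mean Y = 3.9
Cov(X,Y) = 21.1
Std(X) = 5.956666, Std(Y) = 5.938013
r = 0.5965

0.5965


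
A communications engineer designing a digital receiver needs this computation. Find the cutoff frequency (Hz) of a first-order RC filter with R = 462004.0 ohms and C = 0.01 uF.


Cutoff frequency of a first-order RC filter:
fc = 1 / (2 * pi * R * C)
C = 0.01 uF = 1e-08 F
fc = 1 / (2 * pi * 462004.0 * 1e-08)
   = 1 / 0.029028567446582
   = 34.448824 Hz

34.448824 Hz


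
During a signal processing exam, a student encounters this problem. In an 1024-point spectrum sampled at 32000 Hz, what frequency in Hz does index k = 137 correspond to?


Frequency of DFT bin k:
f_k = k * fs / N
    = 137 * 32000 / 1024
    = 4384000 / 1024
    = 4281.25 Hz

4281.25 Hz
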